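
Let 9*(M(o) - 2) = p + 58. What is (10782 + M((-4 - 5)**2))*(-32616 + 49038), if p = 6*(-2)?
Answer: 531536348/3 ≈ 1.7718e+8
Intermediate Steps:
p = -12
M(o) = 64/9 (M(o) = 2 + (-12 + 58)/9 = 2 + (1/9)*46 = 2 + 46/9 = 64/9)
(10782 + M((-4 - 5)**2))*(-32616 + 49038) = (10782 + 64/9)*(-32616 + 49038) = (97102/9)*16422 = 531536348/3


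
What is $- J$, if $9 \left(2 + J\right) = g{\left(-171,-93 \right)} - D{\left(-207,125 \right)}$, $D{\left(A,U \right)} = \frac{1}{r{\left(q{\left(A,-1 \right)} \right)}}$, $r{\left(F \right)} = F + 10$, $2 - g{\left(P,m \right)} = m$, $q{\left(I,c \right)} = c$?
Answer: $- \frac{692}{81} \approx -8.5432$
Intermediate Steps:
$g{\left(P,m \right)} = 2 - m$
$r{\left(F \right)} = 10 + F$
$D{\left(A,U \right)} = \frac{1}{9}$ ($D{\left(A,U \right)} = \frac{1}{10 - 1} = \frac{1}{9}$)
$J = \frac{692}{81}$ ($J = -2 + \frac{\left(2 - -93\right) - \frac{1}{9}}{9} = -2 + \frac{\left(2 + 93\right) - \frac{1}{9}}{9} = -2 + \frac{95 - \frac{1}{9}}{9} = -2 + \frac{1}{9} \cdot \frac{854}{9} = -2 + \frac{854}{81} = \frac{692}{81} \approx 8.5432$)
$- J = \left(-1\right) \frac{692}{81} = - \frac{692}{81}$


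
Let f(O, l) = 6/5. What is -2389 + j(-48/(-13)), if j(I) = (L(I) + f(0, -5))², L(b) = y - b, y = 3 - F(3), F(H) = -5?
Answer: -9965361/4225 ≈ -2358.7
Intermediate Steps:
f(O, l) = 6/5 (f(O, l) = 6*(⅕) = 6/5)
y = 8 (y = 3 - 1*(-5) = 3 + 5 = 8)
L(b) = 8 - b
j(I) = (46/5 - I)² (j(I) = ((8 - I) + 6/5)² = (46/5 - I)²)
-2389 + j(-48/(-13)) = -2389 + (-46 + 5*(-48/(-13)))²/25 = -2389 + (-46 + 5*(-48*(-1/13)))²/25 = -2389 + (-46 + 5*(48/13))²/25 = -2389 + (-46 + 240/13)²/25 = -2389 + (-358/13)²/25 = -2389 + (1/25)*(128164/169) = -2389 + 128164/4225 = -9965361/4225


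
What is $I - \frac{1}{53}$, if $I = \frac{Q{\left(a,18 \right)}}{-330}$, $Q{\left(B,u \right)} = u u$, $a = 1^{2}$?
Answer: $- \frac{2917}{2915} \approx -1.0007$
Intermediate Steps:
$a = 1$
$Q{\left(B,u \right)} = u^{2}$
$I = - \frac{54}{55}$ ($I = \frac{18^{2}}{-330} = 324 \left(- \frac{1}{330}\right) = - \frac{54}{55} \approx -0.98182$)
$I - \frac{1}{53} = - \frac{54}{55} - \frac{1}{53} = - \frac{2917}{2915}$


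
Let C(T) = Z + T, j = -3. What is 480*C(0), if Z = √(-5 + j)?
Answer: 960*I*√2 ≈ 1357.6*I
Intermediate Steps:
Z = 2*I*√2 (Z = √(-5 - 3) = √(-8) = 2*I*√2 ≈ 2.8284*I)
C(T) = T + 2*I*√2 (C(T) = 2*I*√2 + T = T + 2*I*√2)
480*C(0) = 480*(0 + 2*I*√2) = 480*(2*I*√2) = 960*I*√2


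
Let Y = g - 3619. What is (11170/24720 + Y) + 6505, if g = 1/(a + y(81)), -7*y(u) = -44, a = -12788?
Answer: 26600431231/9215616 ≈ 2886.5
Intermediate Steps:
y(u) = 44/7 (y(u) = -⅐*(-44) = 44/7)
g = -7/89472 (g = 1/(-12788 + 44/7) = 1/(-89472/7) = -7/89472 ≈ -7.8237e-5)
Y = -323799175/89472 (Y = -7/89472 - 3619 = -323799175/89472 ≈ -3619.0)
(11170/24720 + Y) + 6505 = (11170/24720 - 323799175/89472) + 6505 = (11170*(1/24720) - 323799175/89472) + 6505 = (1117/2472 - 323799175/89472) + 6505 = -33347150849/9215616 + 6505 = 26600431231/9215616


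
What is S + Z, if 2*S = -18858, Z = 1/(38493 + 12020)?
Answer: -476287076/50513 ≈ -9429.0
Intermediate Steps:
Z = 1/50513 ≈ 1.9797e-5
S = -9429 (S = (½)*(-18858) = -9429)
S + Z = -9429 + 1/50513 = -476287076/50513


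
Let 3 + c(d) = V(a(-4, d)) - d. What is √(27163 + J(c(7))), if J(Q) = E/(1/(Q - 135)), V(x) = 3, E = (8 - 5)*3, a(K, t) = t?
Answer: √25885 ≈ 160.89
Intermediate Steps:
E = 9 (E = 3*3 = 9)
c(d) = -d (c(d) = -3 + (3 - d) = -d)
J(Q) = -1215 + 9*Q (J(Q) = 9/(1/(Q - 135)) = 9/(1/(-135 + Q)) = 9*(-135 + Q) = -1215 + 9*Q)
√(27163 + J(c(7))) = √(27163 + (-1215 + 9*(-1*7))) = √(27163 + (-1215 + 9*(-7))) = √(27163 + (-1215 - 63)) = √(27163 - 1278) = √25885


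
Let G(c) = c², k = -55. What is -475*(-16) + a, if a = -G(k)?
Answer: 4575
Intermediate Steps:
a = -3025 (a = -1*(-55)² = -1*3025 = -3025)
-475*(-16) + a = -475*(-16) - 3025 = 7600 - 3025 = 4575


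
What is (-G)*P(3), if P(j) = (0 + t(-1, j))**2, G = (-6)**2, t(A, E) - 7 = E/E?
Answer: -2304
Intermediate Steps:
t(A, E) = 8 (t(A, E) = 7 + E/E = 7 + 1 = 8)
G = 36
P(j) = 64 (P(j) = (0 + 8)**2 = 8**2 = 64)
(-G)*P(3) = -1*36*64 = -36*64 = -2304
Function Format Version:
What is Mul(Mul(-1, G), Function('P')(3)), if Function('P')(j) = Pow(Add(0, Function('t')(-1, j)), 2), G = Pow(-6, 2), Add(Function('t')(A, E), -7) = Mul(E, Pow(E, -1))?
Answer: -2304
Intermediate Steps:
Function('t')(A, E) = 8 (Function('t')(A, E) = Add(7, Mul(E, Pow(E, -1))) = Add(7, 1) = 8)
G = 36
Function('P')(j) = 64 (Function('P')(j) = Pow(Add(0, 8), 2) = Pow(8, 2) = 64)
Mul(Mul(-1, G), Function('P')(3)) = Mul(Mul(-1, 36), 64) = Mul(-36, 64) = -2304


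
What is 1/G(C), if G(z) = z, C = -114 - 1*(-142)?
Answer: 1/28 ≈ 0.035714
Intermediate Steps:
C = 28 (C = -114 + 142 = 28)
1/G(C) = 1/28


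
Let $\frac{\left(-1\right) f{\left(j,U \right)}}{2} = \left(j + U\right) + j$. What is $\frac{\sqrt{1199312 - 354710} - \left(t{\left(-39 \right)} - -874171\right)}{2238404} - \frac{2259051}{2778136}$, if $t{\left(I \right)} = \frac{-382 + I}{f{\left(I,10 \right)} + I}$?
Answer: $- \frac{181516649557791}{150800825322392} + \frac{\sqrt{844602}}{2238404} \approx -1.2033$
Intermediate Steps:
$f{\left(j,U \right)} = - 4 j - 2 U$ ($f{\left(j,U \right)} = - 2 \left(\left(j + U\right) + j\right) = - 2 \left(\left(U + j\right) + j\right) = - 2 \left(U + 2 j\right) = - 4 j - 2 U$)
$t{\left(I \right)} = \frac{-382 + I}{-20 - 3 I}$ ($t{\left(I \right)} = \frac{-382 + I}{\left(- 4 I - 20\right) + I} = \frac{-382 + I}{\left(-20 - 4 I\right) + I} = \frac{-382 + I}{-20 - 3 I}$)
$\frac{\sqrt{1199312 - 354710} - \left(t{\left(-39 \right)} - -874171\right)}{2238404} - \frac{2259051}{2778136} = \frac{\sqrt{1199312 - 354710} - \left(\frac{382 - -39}{20 + 3 \left(-39\right)} - -874171\right)}{2238404} - \frac{2259051}{2778136} = \left(\sqrt{844602} - \left(\frac{382 + 39}{20 - 117} + 874171\right)\right) \frac{1}{2238404} - \frac{2259051}{2778136} = \left(\sqrt{844602} - \left(\frac{1}{-97} \cdot 421 + 874171\right)\right) \frac{1}{2238404} - \frac{2259051}{2778136} = \left(\sqrt{844602} - \left(\left(- \frac{1}{97}\right) 421 + 874171\right)\right) \frac{1}{2238404} - \frac{2259051}{2778136} = \left(\sqrt{844602} - \left(- \frac{421}{97} + 874171\right)\right) \frac{1}{2238404} - \frac{2259051}{2778136} = \left(\sqrt{844602} - \frac{84794166}{97}\right) \frac{1}{2238404} - \frac{2259051}{2778136} = \left(- \frac{84794166}{97} + \sqrt{844602}\right) \frac{1}{2238404} - \frac{2259051}{2778136} = \left(- \frac{42397083}{108562594} + \frac{\sqrt{844602}}{2238404}\right) - \frac{2259051}{2778136} = - \frac{181516649557791}{150800825322392} + \frac{\sqrt{844602}}{2238404}$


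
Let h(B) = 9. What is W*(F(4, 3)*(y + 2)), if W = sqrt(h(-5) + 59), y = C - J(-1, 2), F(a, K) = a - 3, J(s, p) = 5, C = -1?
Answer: -8*sqrt(17) ≈ -32.985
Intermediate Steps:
F(a, K) = -3 + a
y = -6 (y = -1 - 1*5 = -1 - 5 = -6)
W = 2*sqrt(17) (W = sqrt(9 + 59) = sqrt(68) = 2*sqrt(17) ≈ 8.2462)
W*(F(4, 3)*(y + 2)) = (2*sqrt(17))*((-3 + 4)*(-6 + 2)) = (2*sqrt(17))*(1*(-4)) = (2*sqrt(17))*(-4) = -8*sqrt(17)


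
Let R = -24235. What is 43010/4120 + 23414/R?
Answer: 94588167/9984820 ≈ 9.4732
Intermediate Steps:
43010/4120 + 23414/R = 43010/4120 + 23414/(-24235) = 43010*(1/4120) + 23414*(-1/24235) = 4301/412 - 23414/24235 = 94588167/9984820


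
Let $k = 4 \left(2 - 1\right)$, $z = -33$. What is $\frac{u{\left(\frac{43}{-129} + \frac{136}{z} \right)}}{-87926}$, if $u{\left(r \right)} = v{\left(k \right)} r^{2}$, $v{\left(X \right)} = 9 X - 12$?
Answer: $- \frac{28812}{5319523} \approx -0.0054163$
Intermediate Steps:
$k = 4$ ($k = 4 \cdot 1 = 4$)
$v{\left(X \right)} = -12 + 9 X$
$u{\left(r \right)} = 24 r^{2}$ ($u{\left(r \right)} = \left(-12 + 9 \cdot 4\right) r^{2} = \left(-12 + 36\right) r^{2} = 24 r^{2}$)
$\frac{u{\left(\frac{43}{-129} + \frac{136}{z} \right)}}{-87926} = \frac{24 \left(\frac{43}{-129} + \frac{136}{-33}\right)^{2}}{-87926} = 24 \left(43 \left(- \frac{1}{129}\right) + 136 \left(- \frac{1}{33}\right)\right)^{2} \left(- \frac{1}{87926}\right) = 24 \left(- \frac{1}{3} - \frac{136}{33}\right)^{2} \left(- \frac{1}{87926}\right) = 24 \left(- \frac{49}{11}\right)^{2} \left(- \frac{1}{87926}\right) = 24 \cdot \frac{2401}{121} \left(- \frac{1}{87926}\right) = \frac{57624}{121} \left(- \frac{1}{87926}\right) = - \frac{28812}{5319523}$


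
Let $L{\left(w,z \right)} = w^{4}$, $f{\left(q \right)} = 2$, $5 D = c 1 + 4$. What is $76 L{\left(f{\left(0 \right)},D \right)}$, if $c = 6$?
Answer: $1216$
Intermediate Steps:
$D = 2$ ($D = \frac{6 \cdot 1 + 4}{5} = \frac{6 + 4}{5} = \frac{1}{5} \cdot 10 = 2$)
$76 L{\left(f{\left(0 \right)},D \right)} = 76 \cdot 2^{4} = 76 \cdot 16 = 1216$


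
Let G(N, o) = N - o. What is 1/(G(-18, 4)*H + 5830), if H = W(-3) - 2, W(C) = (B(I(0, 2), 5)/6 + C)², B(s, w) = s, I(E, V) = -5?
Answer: 18/99913 ≈ 0.00018016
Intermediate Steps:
W(C) = (-⅚ + C)² (W(C) = (-5/6 + C)² = (-5*⅙ + C)² = (-⅚ + C)²)
H = 457/36 (H = (-5 + 6*(-3))²/36 - 2 = (-5 - 18)²/36 - 2 = (1/36)*(-23)² - 2 = (1/36)*529 - 2 = 529/36 - 2 = 457/36 ≈ 12.694)
1/(G(-18, 4)*H + 5830) = 1/((-18 - 1*4)*(457/36) + 5830) = 1/((-18 - 4)*(457/36) + 5830) = 1/(-22*457/36 + 5830) = 1/(-5027/18 + 5830) = 1/(99913/18) = 18/99913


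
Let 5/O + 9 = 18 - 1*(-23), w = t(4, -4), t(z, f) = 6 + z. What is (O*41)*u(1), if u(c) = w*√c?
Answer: 1025/16 ≈ 64.063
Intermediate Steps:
w = 10 (w = 6 + 4 = 10)
O = 5/32 (O = 5/(-9 + (18 - 1*(-23))) = 5/(-9 + (18 + 23)) = 5/(-9 + 41) = 5/32 ≈ 0.15625)
u(c) = 10*√c
(O*41)*u(1) = ((5/32)*41)*(10*√1) = 205*(10*1)/32 = (205/32)*10 = 1025/16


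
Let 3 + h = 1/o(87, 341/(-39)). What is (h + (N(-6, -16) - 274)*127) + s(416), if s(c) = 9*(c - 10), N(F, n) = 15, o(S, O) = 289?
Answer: -8450937/289 ≈ -29242.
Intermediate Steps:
s(c) = -90 + 9*c (s(c) = 9*(-10 + c) = -90 + 9*c)
h = -866/289 (h = -3 + 1/289 = -866/289 ≈ -2.9965)
(h + (N(-6, -16) - 274)*127) + s(416) = (-866/289 + (15 - 274)*127) + (-90 + 9*416) = (-866/289 - 259*127) + (-90 + 3744) = (-866/289 - 32893) + 3654 = -9506943/289 + 3654 = -8450937/289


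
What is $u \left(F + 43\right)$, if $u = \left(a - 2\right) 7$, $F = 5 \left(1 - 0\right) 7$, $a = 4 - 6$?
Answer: $-2184$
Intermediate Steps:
$a = -2$ ($a = 4 - 6 = -2$)
$F = 35$ ($F = 5 \left(1 + 0\right) 7 = 5 \cdot 1 \cdot 7 = 5 \cdot 7 = 35$)
$u = -28$ ($u = \left(-2 - 2\right) 7 = \left(-4\right) 7 = -28$)
$u \left(F + 43\right) = - 28 \left(35 + 43\right) = \left(-28\right) 78 = -2184$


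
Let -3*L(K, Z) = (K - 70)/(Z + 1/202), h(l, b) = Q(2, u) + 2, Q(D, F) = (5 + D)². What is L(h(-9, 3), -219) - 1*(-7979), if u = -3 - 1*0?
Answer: 1058897231/132711 ≈ 7979.0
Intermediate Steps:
u = -3 (u = -3 + 0 = -3)
h(l, b) = 51 (h(l, b) = (5 + 2)² + 2 = 7² + 2 = 49 + 2 = 51)
L(K, Z) = -(-70 + K)/(3*(1/202 + Z)) (L(K, Z) = -(K - 70)/(3*(Z + 1/202)) = -(-70 + K)/(3*(Z + 1/202)) = -(-70 + K)/(3*(1/202 + Z)))
L(h(-9, 3), -219) - 1*(-7979) = 202*(70 - 1*51)/(3*(1 + 202*(-219))) - 1*(-7979) = 202*(70 - 51)/(3*(1 - 44238)) + 7979 = (202/3)*19/(-44237) + 7979 = (202/3)*(-1/44237)*19 + 7979 = -3838/132711 + 7979 = 1058897231/132711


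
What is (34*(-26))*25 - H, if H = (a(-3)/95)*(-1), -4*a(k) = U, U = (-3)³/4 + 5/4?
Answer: -16795989/760 ≈ -22100.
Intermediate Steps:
U = -11/2 (U = -27*¼ + 5*(¼) = -27/4 + 5/4 = -11/2 ≈ -5.5000)
a(k) = 11/8 (a(k) = -¼*(-11/2) = 11/8)
H = -11/760 (H = ((11/8)/95)*(-1) = ((11/8)*(1/95))*(-1) = (11/760)*(-1) = -11/760 ≈ -0.014474)
(34*(-26))*25 - H = (34*(-26))*25 - 1*(-11/760) = -884*25 + 11/760 = -22100 + 11/760 = -16795989/760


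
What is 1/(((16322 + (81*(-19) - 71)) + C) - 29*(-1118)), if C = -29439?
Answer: 1/17695 ≈ 5.6513e-5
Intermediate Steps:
1/(((16322 + (81*(-19) - 71)) + C) - 29*(-1118)) = 1/(((16322 + (81*(-19) - 71)) - 29439) - 29*(-1118)) = 1/(((16322 + (-1539 - 71)) - 29439) + 32422) = 1/(((16322 - 1610) - 29439) + 32422) = 1/((14712 - 29439) + 32422) = 1/(-14727 + 32422) = 1/17695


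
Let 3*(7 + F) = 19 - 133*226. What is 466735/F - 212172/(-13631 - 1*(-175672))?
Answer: -15551233915/324730164 ≈ -47.890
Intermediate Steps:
F = -10020 (F = -7 + (19 - 133*226)/3 = -7 + (19 - 30058)/3 = -7 + (1/3)*(-30039) = -7 - 10013 = -10020)
466735/F - 212172/(-13631 - 1*(-175672)) = 466735/(-10020) - 212172/(-13631 - 1*(-175672)) = 466735*(-1/10020) - 212172/(-13631 + 175672) = -93347/2004 - 212172/162041 = -15551233915/324730164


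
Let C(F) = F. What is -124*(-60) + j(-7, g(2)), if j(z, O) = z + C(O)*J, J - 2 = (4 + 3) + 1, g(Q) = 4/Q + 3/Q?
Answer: 7468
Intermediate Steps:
g(Q) = 7/Q
J = 10 (J = 2 + ((4 + 3) + 1) = 2 + (7 + 1) = 2 + 8 = 10)
j(z, O) = z + 10*O (j(z, O) = z + O*10 = z + 10*O)
-124*(-60) + j(-7, g(2)) = -124*(-60) + (-7 + 10*(7/2)) = 7440 + (-7 + 10*(7*(½))) = 7440 + (-7 + 10*(7/2)) = 7440 + (-7 + 35) = 7440 + 28 = 7468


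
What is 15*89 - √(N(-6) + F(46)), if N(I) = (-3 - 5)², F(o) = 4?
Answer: 1335 - 2*√17 ≈ 1326.8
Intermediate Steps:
N(I) = 64 (N(I) = (-8)² = 64)
15*89 - √(N(-6) + F(46)) = 15*89 - √(64 + 4) = 1335 - √68 = 1335 - 2*√17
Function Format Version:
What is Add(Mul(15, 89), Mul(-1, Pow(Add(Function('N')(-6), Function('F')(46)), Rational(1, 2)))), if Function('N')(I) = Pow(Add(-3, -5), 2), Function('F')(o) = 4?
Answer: Add(1335, Mul(-2, Pow(17, Rational(1, 2)))) ≈ 1326.8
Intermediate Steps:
Function('N')(I) = 64 (Function('N')(I) = Pow(-8, 2) = 64)
Add(Mul(15, 89), Mul(-1, Pow(Add(Function('N')(-6), Function('F')(46)), Rational(1, 2)))) = Add(Mul(15, 89), Mul(-1, Pow(Add(64, 4), Rational(1, 2)))) = Add(1335, Mul(-1, Pow(68, Rational(1, 2)))) = Add(1335, Mul(-1, Mul(2, Pow(17, Rational(1, 2))))) = Add(1335, Mul(-2, Pow(17, Rational(1, 2))))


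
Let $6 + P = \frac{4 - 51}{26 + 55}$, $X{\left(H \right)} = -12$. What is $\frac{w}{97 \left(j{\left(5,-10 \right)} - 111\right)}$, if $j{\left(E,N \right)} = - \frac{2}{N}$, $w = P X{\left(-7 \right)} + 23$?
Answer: $- \frac{13765}{1450926} \approx -0.009487$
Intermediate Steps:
$P = - \frac{533}{81}$ ($P = -6 + \frac{4 - 51}{26 + 55} = -6 - \frac{47}{81} = - \frac{533}{81} \approx -6.5802$)
$w = \frac{2753}{27}$ ($w = \left(- \frac{533}{81}\right) \left(-12\right) + 23 = \frac{2132}{27} + 23 = \frac{2753}{27} \approx 101.96$)
$\frac{w}{97 \left(j{\left(5,-10 \right)} - 111\right)} = \frac{2753}{27 \cdot 97 \left(- \frac{2}{-10} - 111\right)} = \frac{2753}{27 \cdot 97 \left(\left(-2\right) \left(- \frac{1}{10}\right) - 111\right)} = \frac{2753}{27 \cdot 97 \left(\frac{1}{5} - 111\right)} = \frac{2753}{27 \cdot 97 \left(- \frac{554}{5}\right)} = \frac{2753}{27 \left(- \frac{53738}{5}\right)} = \frac{2753}{27} \left(- \frac{5}{53738}\right) = - \frac{13765}{1450926}$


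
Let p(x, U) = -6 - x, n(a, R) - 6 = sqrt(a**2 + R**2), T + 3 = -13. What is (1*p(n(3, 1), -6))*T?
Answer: 192 + 16*sqrt(10) ≈ 242.60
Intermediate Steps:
T = -16 (T = -3 - 13 = -16)
n(a, R) = 6 + sqrt(R**2 + a**2) (n(a, R) = 6 + sqrt(a**2 + R**2) = 6 + sqrt(R**2 + a**2))
(1*p(n(3, 1), -6))*T = (1*(-6 - (6 + sqrt(1**2 + 3**2))))*(-16) = (1*(-6 - (6 + sqrt(1 + 9))))*(-16) = (1*(-6 - (6 + sqrt(10))))*(-16) = (1*(-6 + (-6 - sqrt(10))))*(-16) = (1*(-12 - sqrt(10)))*(-16) = (-12 - sqrt(10))*(-16) = 192 + 16*sqrt(10)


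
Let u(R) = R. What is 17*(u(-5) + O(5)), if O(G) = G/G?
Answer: -68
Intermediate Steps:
O(G) = 1
17*(u(-5) + O(5)) = 17*(-5 + 1) = 17*(-4) = -68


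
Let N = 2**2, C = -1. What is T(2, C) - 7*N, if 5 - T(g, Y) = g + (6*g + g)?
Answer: -39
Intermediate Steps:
T(g, Y) = 5 - 8*g (T(g, Y) = 5 - (g + (6*g + g)) = 5 - (g + 7*g) = 5 - 8*g)
N = 4
T(2, C) - 7*N = (5 - 8*2) - 7*4 = (5 - 16) - 28 = -11 - 28 = -39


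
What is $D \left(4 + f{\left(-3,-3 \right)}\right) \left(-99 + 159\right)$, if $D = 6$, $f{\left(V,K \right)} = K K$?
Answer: $4680$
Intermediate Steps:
$f{\left(V,K \right)} = K^{2}$
$D \left(4 + f{\left(-3,-3 \right)}\right) \left(-99 + 159\right) = 6 \left(4 + \left(-3\right)^{2}\right) \left(-99 + 159\right) = 6 \left(4 + 9\right) 60 = 6 \cdot 13 \cdot 60 = 78 \cdot 60 = 4680$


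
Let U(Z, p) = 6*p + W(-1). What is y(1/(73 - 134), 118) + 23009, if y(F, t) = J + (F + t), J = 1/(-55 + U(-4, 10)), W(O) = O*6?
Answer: 1410685/61 ≈ 23126.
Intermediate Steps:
W(O) = 6*O
U(Z, p) = -6 + 6*p (U(Z, p) = 6*p + 6*(-1) = 6*p - 6 = -6 + 6*p)
J = -1 (J = 1/(-55 + (-6 + 6*10)) = 1/(-55 + (-6 + 60)) = 1/(-55 + 54) = 1/(-1) = -1)
y(F, t) = -1 + F + t (y(F, t) = -1 + (F + t) = -1 + F + t)
y(1/(73 - 134), 118) + 23009 = (-1 + 1/(73 - 134) + 118) + 23009 = (-1 + 1/(-61) + 118) + 23009 = (-1 - 1/61 + 118) + 23009 = 7136/61 + 23009 = 1410685/61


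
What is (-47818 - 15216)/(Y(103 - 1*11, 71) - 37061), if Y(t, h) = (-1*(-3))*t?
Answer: 63034/36785 ≈ 1.7136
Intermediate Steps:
Y(t, h) = 3*t
(-47818 - 15216)/(Y(103 - 1*11, 71) - 37061) = (-47818 - 15216)/(3*(103 - 1*11) - 37061) = -63034/(3*(103 - 11) - 37061) = -63034/(3*92 - 37061) = -63034/(276 - 37061) = -63034/(-36785) = -63034*(-1/36785) = 63034/36785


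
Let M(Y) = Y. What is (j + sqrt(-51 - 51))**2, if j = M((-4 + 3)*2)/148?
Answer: (1 - 74*I*sqrt(102))**2/5476 ≈ -102.0 - 0.27296*I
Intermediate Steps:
j = -1/74 (j = ((-4 + 3)*2)/148 = -1*2*(1/148) = -2*1/148 = -1/74 ≈ -0.013514)
(j + sqrt(-51 - 51))**2 = (-1/74 + sqrt(-51 - 51))**2 = (-1/74 + sqrt(-102))**2 = (-1/74 + I*sqrt(102))**2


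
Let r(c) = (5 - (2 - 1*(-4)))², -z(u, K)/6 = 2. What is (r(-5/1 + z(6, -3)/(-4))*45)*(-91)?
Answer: -4095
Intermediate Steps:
z(u, K) = -12 (z(u, K) = -6*2 = -12)
r(c) = 1 (r(c) = (5 - (2 + 4))² = (5 - 1*6)² = (5 - 6)² = (-1)² = 1)
(r(-5/1 + z(6, -3)/(-4))*45)*(-91) = (1*45)*(-91) = 45*(-91) = -4095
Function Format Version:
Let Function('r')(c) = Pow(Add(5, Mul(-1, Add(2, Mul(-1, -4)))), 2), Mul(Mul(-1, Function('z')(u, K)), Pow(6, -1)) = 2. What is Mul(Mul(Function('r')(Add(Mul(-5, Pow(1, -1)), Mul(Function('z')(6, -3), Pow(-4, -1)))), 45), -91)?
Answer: -4095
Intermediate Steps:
Function('z')(u, K) = -12 (Function('z')(u, K) = Mul(-6, 2) = -12)
Function('r')(c) = 1 (Function('r')(c) = Pow(Add(5, Mul(-1, Add(2, 4))), 2) = Pow(Add(5, Mul(-1, 6)), 2) = Pow(Add(5, -6), 2) = Pow(-1, 2) = 1)
Mul(Mul(Function('r')(Add(Mul(-5, Pow(1, -1)), Mul(Function('z')(6, -3), Pow(-4, -1)))), 45), -91) = Mul(Mul(1, 45), -91) = Mul(45, -91) = -4095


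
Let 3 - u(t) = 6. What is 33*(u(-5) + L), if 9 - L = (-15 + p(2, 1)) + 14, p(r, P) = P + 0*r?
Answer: 198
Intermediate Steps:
u(t) = -3 (u(t) = 3 - 1*6 = 3 - 6 = -3)
p(r, P) = P (p(r, P) = P + 0 = P)
L = 9 (L = 9 - ((-15 + 1) + 14) = 9 - (-14 + 14) = 9 - 1*0 = 9 + 0 = 9)
33*(u(-5) + L) = 33*(-3 + 9) = 33*6 = 198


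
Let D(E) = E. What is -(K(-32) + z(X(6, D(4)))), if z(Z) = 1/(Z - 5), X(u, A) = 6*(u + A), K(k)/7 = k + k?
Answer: 24639/55 ≈ 447.98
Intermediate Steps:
K(k) = 14*k (K(k) = 7*(k + k) = 7*(2*k) = 14*k)
X(u, A) = 6*A + 6*u (X(u, A) = 6*(A + u) = 6*A + 6*u)
z(Z) = 1/(-5 + Z)
-(K(-32) + z(X(6, D(4)))) = -(14*(-32) + 1/(-5 + (6*4 + 6*6))) = -(-448 + 1/(-5 + (24 + 36))) = -(-448 + 1/(-5 + 60)) = -(-448 + 1/55) = -1*(-24639/55) = 24639/55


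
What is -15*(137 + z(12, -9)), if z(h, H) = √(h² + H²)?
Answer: -2280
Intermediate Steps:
z(h, H) = √(H² + h²)
-15*(137 + z(12, -9)) = -15*(137 + √((-9)² + 12²)) = -15*(137 + √(81 + 144)) = -15*(137 + √225) = -15*(137 + 15) = -15*152 = -2280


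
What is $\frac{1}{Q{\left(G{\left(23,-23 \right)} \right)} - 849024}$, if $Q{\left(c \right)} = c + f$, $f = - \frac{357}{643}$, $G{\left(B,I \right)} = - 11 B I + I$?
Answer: $- \frac{643}{542195961} \approx -1.1859 \cdot 10^{-6}$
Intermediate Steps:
$G{\left(B,I \right)} = I - 11 B I$ ($G{\left(B,I \right)} = - 11 B I + I = I - 11 B I$)
$f = - \frac{357}{643}$ ($f = \left(-357\right) \frac{1}{643} = - \frac{357}{643} \approx -0.55521$)
$Q{\left(c \right)} = - \frac{357}{643} + c$ ($Q{\left(c \right)} = c - \frac{357}{643} = - \frac{357}{643} + c$)
$\frac{1}{Q{\left(G{\left(23,-23 \right)} \right)} - 849024} = \frac{1}{\left(- \frac{357}{643} - 23 \left(1 - 253\right)\right) - 849024} = \frac{1}{\left(- \frac{357}{643} - -5796\right) - 849024} = \frac{1}{\left(- \frac{357}{643} + 5796\right) - 849024} = \frac{1}{\frac{3726471}{643} - 849024} = \frac{1}{- \frac{542195961}{643}} = - \frac{643}{542195961}$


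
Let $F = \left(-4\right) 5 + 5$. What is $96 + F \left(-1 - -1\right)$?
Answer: $96$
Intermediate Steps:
$F = -15$ ($F = -20 + 5 = -15$)
$96 + F \left(-1 - -1\right) = 96 - 15 \left(-1 - -1\right) = 96 - 15 \left(-1 + 1\right) = 96 - 0 = 96 + 0 = 96$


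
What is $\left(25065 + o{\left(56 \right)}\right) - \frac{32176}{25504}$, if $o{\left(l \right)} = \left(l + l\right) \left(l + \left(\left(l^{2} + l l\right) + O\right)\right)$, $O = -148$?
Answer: $\frac{1143254639}{1594} \approx 7.1722 \cdot 10^{5}$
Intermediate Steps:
$o{\left(l \right)} = 2 l \left(-148 + l + 2 l^{2}\right)$ ($o{\left(l \right)} = \left(l + l\right) \left(l - \left(148 - l^{2} - l l\right)\right) = 2 l \left(l + \left(\left(l^{2} + l^{2}\right) - 148\right)\right) = 2 l \left(l + \left(2 l^{2} - 148\right)\right) = 2 l \left(l + \left(-148 + 2 l^{2}\right)\right) = 2 l \left(-148 + l + 2 l^{2}\right)$)
$\left(25065 + o{\left(56 \right)}\right) - \frac{32176}{25504} = \left(25065 + 2 \cdot 56 \left(-148 + 56 + 2 \cdot 56^{2}\right)\right) - \frac{32176}{25504} = \left(25065 + 2 \cdot 56 \left(-148 + 56 + 2 \cdot 3136\right)\right) - \frac{2011}{1594} = \left(25065 + 2 \cdot 56 \left(-148 + 56 + 6272\right)\right) - \frac{2011}{1594} = \left(25065 + 2 \cdot 56 \cdot 6180\right) - \frac{2011}{1594} = \left(25065 + 692160\right) - \frac{2011}{1594} = 717225 - \frac{2011}{1594} = \frac{1143254639}{1594}$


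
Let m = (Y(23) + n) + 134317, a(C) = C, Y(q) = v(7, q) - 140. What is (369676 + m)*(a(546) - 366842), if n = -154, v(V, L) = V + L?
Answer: -184513917784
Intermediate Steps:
v(V, L) = L + V
Y(q) = -133 + q (Y(q) = (q + 7) - 140 = (7 + q) - 140 = -133 + q)
m = 134053 (m = ((-133 + 23) - 154) + 134317 = (-110 - 154) + 134317 = -264 + 134317 = 134053)
(369676 + m)*(a(546) - 366842) = (369676 + 134053)*(546 - 366842) = 503729*(-366296) = -184513917784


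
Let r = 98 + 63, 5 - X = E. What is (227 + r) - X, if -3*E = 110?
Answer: 1039/3 ≈ 346.33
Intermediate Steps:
E = -110/3 (E = -⅓*110 = -110/3 ≈ -36.667)
X = 125/3 (X = 5 - 1*(-110/3) = 5 + 110/3 = 125/3 ≈ 41.667)
r = 161
(227 + r) - X = (227 + 161) - 1*125/3 = 388 - 125/3 = 1039/3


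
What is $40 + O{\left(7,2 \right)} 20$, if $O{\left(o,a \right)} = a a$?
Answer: $120$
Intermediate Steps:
$O{\left(o,a \right)} = a^{2}$
$40 + O{\left(7,2 \right)} 20 = 40 + 2^{2} \cdot 20 = 40 + 4 \cdot 20 = 40 + 80 = 120$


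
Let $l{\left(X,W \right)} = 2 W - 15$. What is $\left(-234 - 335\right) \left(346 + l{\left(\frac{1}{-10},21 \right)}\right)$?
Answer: $-212237$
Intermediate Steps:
$l{\left(X,W \right)} = -15 + 2 W$
$\left(-234 - 335\right) \left(346 + l{\left(\frac{1}{-10},21 \right)}\right) = \left(-234 - 335\right) \left(346 + \left(-15 + 2 \cdot 21\right)\right) = - 569 \left(346 + \left(-15 + 42\right)\right) = - 569 \left(346 + 27\right) = \left(-569\right) 373 = -212237$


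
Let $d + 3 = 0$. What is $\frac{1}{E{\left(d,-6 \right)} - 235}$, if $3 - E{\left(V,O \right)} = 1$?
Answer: $- \frac{1}{233} \approx -0.0042918$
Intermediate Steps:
$d = -3$ ($d = -3 + 0 = -3$)
$E{\left(V,O \right)} = 2$ ($E{\left(V,O \right)} = 3 - 1 = 2$)
$\frac{1}{E{\left(d,-6 \right)} - 235} = \frac{1}{2 - 235} = \frac{1}{-233} = - \frac{1}{233}$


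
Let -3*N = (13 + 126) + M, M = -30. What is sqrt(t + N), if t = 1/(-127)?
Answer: I*sqrt(5275326)/381 ≈ 6.0284*I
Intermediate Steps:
t = -1/127 ≈ -0.0078740
N = -109/3 (N = -((13 + 126) - 30)/3 = -(139 - 30)/3 = -1/3*109 = -109/3 ≈ -36.333)
sqrt(t + N) = sqrt(-1/127 - 109/3) = sqrt(-13846/381) = I*sqrt(5275326)/381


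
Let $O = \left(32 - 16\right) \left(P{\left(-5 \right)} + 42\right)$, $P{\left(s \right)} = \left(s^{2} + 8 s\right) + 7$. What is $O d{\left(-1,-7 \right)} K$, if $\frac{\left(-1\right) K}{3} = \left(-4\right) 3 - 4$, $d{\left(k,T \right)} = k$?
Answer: $-26112$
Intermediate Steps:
$P{\left(s \right)} = 7 + s^{2} + 8 s$
$O = 544$ ($O = \left(32 - 16\right) \left(\left(7 + \left(-5\right)^{2} + 8 \left(-5\right)\right) + 42\right) = 16 \left(\left(7 + 25 - 40\right) + 42\right) = 16 \left(-8 + 42\right) = 16 \cdot 34 = 544$)
$K = 48$ ($K = - 3 \left(\left(-4\right) 3 - 4\right) = - 3 \left(-12 - 4\right) = \left(-3\right) \left(-16\right) = 48$)
$O d{\left(-1,-7 \right)} K = 544 \left(-1\right) 48 = \left(-544\right) 48 = -26112$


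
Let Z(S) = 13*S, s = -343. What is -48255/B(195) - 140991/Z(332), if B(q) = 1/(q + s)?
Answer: 30823608849/4316 ≈ 7.1417e+6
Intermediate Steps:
B(q) = 1/(-343 + q) (B(q) = 1/(q - 343) = 1/(-343 + q))
-48255/B(195) - 140991/Z(332) = -48255/(1/(-343 + 195)) - 140991/(13*332) = -48255/(1/(-148)) - 140991/4316 = -48255/(-1/148) - 140991*1/4316 = -48255*(-148) - 140991/4316 = 7141740 - 140991/4316 = 30823608849/4316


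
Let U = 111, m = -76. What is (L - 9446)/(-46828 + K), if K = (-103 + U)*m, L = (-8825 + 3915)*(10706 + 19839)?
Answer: 186549/59 ≈ 3161.8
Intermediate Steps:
L = -149975950 (L = -4910*30545 = -149975950)
K = -608 (K = (-103 + 111)*(-76) = 8*(-76) = -608)
(L - 9446)/(-46828 + K) = (-149975950 - 9446)/(-46828 - 608) = -149985396/(-47436) = -149985396*(-1/47436) = 186549/59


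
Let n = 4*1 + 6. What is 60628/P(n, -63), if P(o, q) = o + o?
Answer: 15157/5 ≈ 3031.4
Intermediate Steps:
n = 10 (n = 4 + 6 = 10)
P(o, q) = 2*o
60628/P(n, -63) = 60628/((2*10)) = 60628/20 = 60628*(1/20) = 15157/5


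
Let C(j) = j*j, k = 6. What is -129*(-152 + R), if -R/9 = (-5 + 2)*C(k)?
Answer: -105780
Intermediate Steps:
C(j) = j²
R = 972 (R = -9*(-5 + 2)*6² = -(-27)*36 = -9*(-108) = 972)
-129*(-152 + R) = -129*(-152 + 972) = -129*820 = -105780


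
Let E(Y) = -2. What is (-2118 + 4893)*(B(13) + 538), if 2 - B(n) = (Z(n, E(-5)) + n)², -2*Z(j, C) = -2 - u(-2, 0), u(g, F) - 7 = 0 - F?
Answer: 2594625/4 ≈ 6.4866e+5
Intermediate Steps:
u(g, F) = 7 - F (u(g, F) = 7 + (0 - F) = 7 - F)
Z(j, C) = 9/2 (Z(j, C) = -(-2 - (7 - 1*0))/2 = -(-2 - (7 + 0))/2 = -(-2 - 1*7)/2 = -(-2 - 7)/2 = -½*(-9) = 9/2)
B(n) = 2 - (9/2 + n)²
(-2118 + 4893)*(B(13) + 538) = (-2118 + 4893)*((2 - (9 + 2*13)²/4) + 538) = 2775*((2 - (9 + 26)²/4) + 538) = 2775*((2 - ¼*35²) + 538) = 2775*((2 - ¼*1225) + 538) = 2775*((2 - 1225/4) + 538) = 2775*(-1217/4 + 538) = 2775*(935/4) = 2594625/4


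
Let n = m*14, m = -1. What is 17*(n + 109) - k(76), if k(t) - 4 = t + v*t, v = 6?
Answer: 1079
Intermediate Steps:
n = -14 (n = -1*14 = -14)
k(t) = 4 + 7*t (k(t) = 4 + (t + 6*t) = 4 + 7*t)
17*(n + 109) - k(76) = 17*(-14 + 109) - (4 + 7*76) = 17*95 - (4 + 532) = 1615 - 1*536 = 1615 - 536 = 1079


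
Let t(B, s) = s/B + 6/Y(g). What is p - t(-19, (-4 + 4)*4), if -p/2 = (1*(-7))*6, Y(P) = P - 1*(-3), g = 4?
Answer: 582/7 ≈ 83.143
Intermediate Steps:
Y(P) = 3 + P (Y(P) = P + 3 = 3 + P)
t(B, s) = 6/7 + s/B (t(B, s) = s/B + 6/(3 + 4) = s/B + 6/7 = 6/7 + s/B)
p = 84 (p = -2*1*(-7)*6 = -(-14)*6 = -2*(-42) = 84)
p - t(-19, (-4 + 4)*4) = 84 - (6/7 + ((-4 + 4)*4)/(-19)) = 84 - (6/7 + (0*4)*(-1/19)) = 84 - (6/7 + 0*(-1/19)) = 84 - (6/7 + 0) = 84 - 1*6/7 = 84 - 6/7 = 582/7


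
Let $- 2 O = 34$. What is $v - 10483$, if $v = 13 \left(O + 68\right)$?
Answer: $-9820$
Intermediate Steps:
$O = -17$ ($O = \left(- \frac{1}{2}\right) 34 = -17$)
$v = 663$ ($v = 13 \left(-17 + 68\right) = 13 \cdot 51 = 663$)
$v - 10483 = 663 - 10483 = -9820$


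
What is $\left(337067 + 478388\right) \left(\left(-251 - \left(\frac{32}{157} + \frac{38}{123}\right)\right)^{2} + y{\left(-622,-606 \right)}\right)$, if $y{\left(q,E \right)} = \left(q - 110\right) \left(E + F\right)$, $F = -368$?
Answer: $\frac{236046784384352365135}{372914721} \approx 6.3298 \cdot 10^{11}$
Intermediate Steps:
$y{\left(q,E \right)} = \left(-368 + E\right) \left(-110 + q\right)$ ($y{\left(q,E \right)} = \left(q - 110\right) \left(E - 368\right) = \left(-110 + q\right) \left(-368 + E\right) = \left(-368 + E\right) \left(-110 + q\right)$)
$\left(337067 + 478388\right) \left(\left(-251 - \left(\frac{32}{157} + \frac{38}{123}\right)\right)^{2} + y{\left(-622,-606 \right)}\right) = \left(337067 + 478388\right) \left(\left(-251 - \left(\frac{32}{157} + \frac{38}{123}\right)\right)^{2} - -712968\right) = 815455 \left(\left(-251 - \frac{9902}{19311}\right)^{2} + \left(40480 + 228896 + 66660 + 376932\right)\right) = 815455 \left(\left(-251 - \frac{9902}{19311}\right)^{2} + 712968\right) = 815455 \left(\left(- \frac{4856963}{19311}\right)^{2} + 712968\right) = 815455 \left(\frac{23590089583369}{372914721} + 712968\right) = 815455 \cdot \frac{289466352385297}{372914721} = \frac{236046784384352365135}{372914721}$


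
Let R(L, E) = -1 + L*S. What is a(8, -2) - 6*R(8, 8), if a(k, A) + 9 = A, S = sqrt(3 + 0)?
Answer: -5 - 48*sqrt(3) ≈ -88.138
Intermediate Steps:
S = sqrt(3) ≈ 1.7320
a(k, A) = -9 + A
R(L, E) = -1 + L*sqrt(3)
a(8, -2) - 6*R(8, 8) = (-9 - 2) - 6*(-1 + 8*sqrt(3)) = -11 + (6 - 48*sqrt(3)) = -5 - 48*sqrt(3)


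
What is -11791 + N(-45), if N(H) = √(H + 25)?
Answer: -11791 + 2*I*√5 ≈ -11791.0 + 4.4721*I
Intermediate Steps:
N(H) = √(25 + H)
-11791 + N(-45) = -11791 + √(25 - 45) = -11791 + √(-20) = -11791 + 2*I*√5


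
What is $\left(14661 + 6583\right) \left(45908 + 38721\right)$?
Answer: $1797858476$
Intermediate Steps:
$\left(14661 + 6583\right) \left(45908 + 38721\right) = 21244 \cdot 84629 = 1797858476$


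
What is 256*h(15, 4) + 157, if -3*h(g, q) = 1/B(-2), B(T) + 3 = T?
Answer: 2611/15 ≈ 174.07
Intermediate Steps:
B(T) = -3 + T
h(g, q) = 1/15 (h(g, q) = -1/(3*(-3 - 2)) = -⅓/(-5) = -⅓*(-⅕) = 1/15)
256*h(15, 4) + 157 = 256*(1/15) + 157 = 256/15 + 157 = 2611/15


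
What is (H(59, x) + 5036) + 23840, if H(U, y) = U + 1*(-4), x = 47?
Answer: 28931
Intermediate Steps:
H(U, y) = -4 + U (H(U, y) = U - 4 = -4 + U)
(H(59, x) + 5036) + 23840 = ((-4 + 59) + 5036) + 23840 = (55 + 5036) + 23840 = 5091 + 23840 = 28931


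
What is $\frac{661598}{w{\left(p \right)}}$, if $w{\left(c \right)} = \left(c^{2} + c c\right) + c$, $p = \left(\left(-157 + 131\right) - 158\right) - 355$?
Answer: $\frac{13502}{11847} \approx 1.1397$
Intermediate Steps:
$p = -539$ ($p = \left(-26 - 158\right) - 355 = -184 - 355 = -539$)
$w{\left(c \right)} = c + 2 c^{2}$ ($w{\left(c \right)} = \left(c^{2} + c^{2}\right) + c = 2 c^{2} + c = c + 2 c^{2}$)
$\frac{661598}{w{\left(p \right)}} = \frac{661598}{\left(-539\right) \left(1 + 2 \left(-539\right)\right)} = \frac{661598}{\left(-539\right) \left(1 - 1078\right)} = \frac{661598}{\left(-539\right) \left(-1077\right)} = \frac{661598}{580503} = 661598 \cdot \frac{1}{580503} = \frac{13502}{11847}$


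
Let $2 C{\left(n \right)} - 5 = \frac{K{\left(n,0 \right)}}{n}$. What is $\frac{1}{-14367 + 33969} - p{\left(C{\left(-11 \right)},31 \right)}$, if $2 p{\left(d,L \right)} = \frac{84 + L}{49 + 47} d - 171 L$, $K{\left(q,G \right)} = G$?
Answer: $\frac{3323248003}{1254528} \approx 2649.0$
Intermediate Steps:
$C{\left(n \right)} = \frac{5}{2}$ ($C{\left(n \right)} = \frac{5}{2} + \frac{0 \frac{1}{n}}{2} = \frac{5}{2} + \frac{1}{2} \cdot 0 = \frac{5}{2} + 0 = \frac{5}{2}$)
$p{\left(d,L \right)} = - \frac{171 L}{2} + \frac{d \left(\frac{7}{8} + \frac{L}{96}\right)}{2}$ ($p{\left(d,L \right)} = \frac{\frac{84 + L}{49 + 47} d - 171 L}{2} = \frac{\frac{84 + L}{96} d - 171 L}{2} = \frac{\left(84 + L\right) \frac{1}{96} d - 171 L}{2} = \frac{\left(\frac{7}{8} + \frac{L}{96}\right) d - 171 L}{2} = \frac{d \left(\frac{7}{8} + \frac{L}{96}\right) - 171 L}{2} = \frac{- 171 L + d \left(\frac{7}{8} + \frac{L}{96}\right)}{2} = - \frac{171 L}{2} + \frac{d \left(\frac{7}{8} + \frac{L}{96}\right)}{2}$)
$\frac{1}{-14367 + 33969} - p{\left(C{\left(-11 \right)},31 \right)} = \frac{1}{-14367 + 33969} - \left(\left(- \frac{171}{2}\right) 31 + \frac{7}{16} \cdot \frac{5}{2} + \frac{1}{192} \cdot 31 \cdot \frac{5}{2}\right) = \frac{1}{19602} - \left(- \frac{5301}{2} + \frac{35}{32} + \frac{155}{384}\right) = \frac{1}{19602} - - \frac{1017217}{384} = \frac{1}{19602} + \frac{1017217}{384} = \frac{3323248003}{1254528}$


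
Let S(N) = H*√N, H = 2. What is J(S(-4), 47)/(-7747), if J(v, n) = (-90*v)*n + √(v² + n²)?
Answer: -√2193/7747 + 16920*I/7747 ≈ -0.0060448 + 2.1841*I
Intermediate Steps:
S(N) = 2*√N
J(v, n) = √(n² + v²) - 90*n*v (J(v, n) = -90*n*v + √(n² + v²) = √(n² + v²) - 90*n*v)
J(S(-4), 47)/(-7747) = (√(47² + (2*√(-4))²) - 90*47*2*√(-4))/(-7747) = (√(2209 + (2*(2*I))²) - 90*47*2*(2*I))*(-1/7747) = (√(2209 + (4*I)²) - 90*47*4*I)*(-1/7747) = (√(2209 - 16) - 16920*I)*(-1/7747) = (√2193 - 16920*I)*(-1/7747) = -√2193/7747 + 16920*I/7747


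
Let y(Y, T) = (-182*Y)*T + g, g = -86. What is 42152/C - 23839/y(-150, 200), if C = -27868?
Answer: -57702660045/38039220838 ≈ -1.5169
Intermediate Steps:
y(Y, T) = -86 - 182*T*Y (y(Y, T) = (-182*Y)*T - 86 = -182*T*Y - 86 = -86 - 182*T*Y)
42152/C - 23839/y(-150, 200) = 42152/(-27868) - 23839/(-86 - 182*200*(-150)) = 42152*(-1/27868) - 23839/(-86 + 5460000) = -10538/6967 - 23839/5459914 = -57702660045/38039220838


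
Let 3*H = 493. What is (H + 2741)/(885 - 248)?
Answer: 8716/1911 ≈ 4.5610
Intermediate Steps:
H = 493/3 (H = (1/3)*493 = 493/3 ≈ 164.33)
(H + 2741)/(885 - 248) = (493/3 + 2741)/(885 - 248) = (8716/3)/637 = (8716/3)*(1/637) = 8716/1911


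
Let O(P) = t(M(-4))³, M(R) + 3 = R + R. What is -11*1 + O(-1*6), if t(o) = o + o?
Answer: -10659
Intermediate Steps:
M(R) = -3 + 2*R (M(R) = -3 + (R + R) = -3 + 2*R)
t(o) = 2*o
O(P) = -10648 (O(P) = (2*(-3 + 2*(-4)))³ = (2*(-3 - 8))³ = (2*(-11))³ = (-22)³ = -10648)
-11*1 + O(-1*6) = -11*1 - 10648 = -11 - 10648 = -10659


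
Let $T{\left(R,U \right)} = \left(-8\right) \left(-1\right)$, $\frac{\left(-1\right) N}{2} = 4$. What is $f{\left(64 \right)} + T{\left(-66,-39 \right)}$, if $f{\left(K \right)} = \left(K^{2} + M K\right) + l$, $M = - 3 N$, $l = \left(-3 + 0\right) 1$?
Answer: $5637$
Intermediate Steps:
$N = -8$ ($N = \left(-2\right) 4 = -8$)
$l = -3$ ($l = \left(-3\right) 1 = -3$)
$M = 24$ ($M = \left(-3\right) \left(-8\right) = 24$)
$T{\left(R,U \right)} = 8$
$f{\left(K \right)} = -3 + K^{2} + 24 K$ ($f{\left(K \right)} = \left(K^{2} + 24 K\right) - 3 = -3 + K^{2} + 24 K$)
$f{\left(64 \right)} + T{\left(-66,-39 \right)} = \left(-3 + 64^{2} + 24 \cdot 64\right) + 8 = \left(-3 + 4096 + 1536\right) + 8 = 5629 + 8 = 5637$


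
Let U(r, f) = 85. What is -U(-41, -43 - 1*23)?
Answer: -85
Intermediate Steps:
-U(-41, -43 - 1*23) = -1*85 = -85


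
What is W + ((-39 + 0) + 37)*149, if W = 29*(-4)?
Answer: -414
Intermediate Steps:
W = -116
W + ((-39 + 0) + 37)*149 = -116 + ((-39 + 0) + 37)*149 = -116 + (-39 + 37)*149 = -116 - 2*149 = -116 - 298 = -414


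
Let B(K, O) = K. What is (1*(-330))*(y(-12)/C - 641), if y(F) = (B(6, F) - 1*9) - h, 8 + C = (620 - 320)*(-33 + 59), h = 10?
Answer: 824123025/3896 ≈ 2.1153e+5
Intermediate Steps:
C = 7792 (C = -8 + (620 - 320)*(-33 + 59) = -8 + 300*26 = -8 + 7800 = 7792)
y(F) = -13 (y(F) = (6 - 1*9) - 1*10 = (6 - 9) - 10 = -3 - 10 = -13)
(1*(-330))*(y(-12)/C - 641) = (1*(-330))*(-13/7792 - 641) = -330*(-13*1/7792 - 641) = -330*(-13/7792 - 641) = -330*(-4994685/7792) = 824123025/3896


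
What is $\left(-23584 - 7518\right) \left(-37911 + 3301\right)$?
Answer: $1076440220$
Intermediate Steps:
$\left(-23584 - 7518\right) \left(-37911 + 3301\right) = \left(-31102\right) \left(-34610\right) = 1076440220$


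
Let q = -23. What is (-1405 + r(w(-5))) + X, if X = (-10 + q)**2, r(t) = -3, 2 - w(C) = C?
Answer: -319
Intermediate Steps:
w(C) = 2 - C
X = 1089 (X = (-10 - 23)**2 = (-33)**2 = 1089)
(-1405 + r(w(-5))) + X = (-1405 - 3) + 1089 = -1408 + 1089 = -319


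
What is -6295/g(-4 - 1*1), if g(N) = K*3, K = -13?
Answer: 6295/39 ≈ 161.41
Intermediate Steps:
g(N) = -39 (g(N) = -13*3 = -39)
-6295/g(-4 - 1*1) = -6295/(-39) = -6295*(-1/39) = 6295/39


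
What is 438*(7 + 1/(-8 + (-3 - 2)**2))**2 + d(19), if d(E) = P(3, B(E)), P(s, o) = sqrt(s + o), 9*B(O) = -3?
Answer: 6307200/289 + 2*sqrt(6)/3 ≈ 21826.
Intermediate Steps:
B(O) = -1/3 (B(O) = (1/9)*(-3) = -1/3)
P(s, o) = sqrt(o + s)
d(E) = 2*sqrt(6)/3 (d(E) = sqrt(-1/3 + 3) = sqrt(8/3) = 2*sqrt(6)/3)
438*(7 + 1/(-8 + (-3 - 2)**2))**2 + d(19) = 438*(7 + 1/(-8 + (-3 - 2)**2))**2 + 2*sqrt(6)/3 = 438*(7 + 1/(-8 + (-5)**2))**2 + 2*sqrt(6)/3 = 438*(7 + 1/(-8 + 25))**2 + 2*sqrt(6)/3 = 438*(7 + 1/17)**2 + 2*sqrt(6)/3 = 438*(120/17)**2 + 2*sqrt(6)/3 = 438*(14400/289) + 2*sqrt(6)/3 = 6307200/289 + 2*sqrt(6)/3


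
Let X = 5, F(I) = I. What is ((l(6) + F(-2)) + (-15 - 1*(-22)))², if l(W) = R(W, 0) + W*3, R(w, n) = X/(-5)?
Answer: 484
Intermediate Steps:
R(w, n) = -1 (R(w, n) = 5/(-5) = 5*(-⅕) = -1)
l(W) = -1 + 3*W (l(W) = -1 + W*3 = -1 + 3*W)
((l(6) + F(-2)) + (-15 - 1*(-22)))² = (((-1 + 3*6) - 2) + (-15 - 1*(-22)))² = (((-1 + 18) - 2) + (-15 + 22))² = ((17 - 2) + 7)² = (15 + 7)² = 22² = 484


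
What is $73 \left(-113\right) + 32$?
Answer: $-8217$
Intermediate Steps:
$73 \left(-113\right) + 32 = -8249 + 32 = -8217$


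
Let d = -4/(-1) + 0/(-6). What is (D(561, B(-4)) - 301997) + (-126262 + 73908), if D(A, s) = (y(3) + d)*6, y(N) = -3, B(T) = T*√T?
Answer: -354345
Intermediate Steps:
B(T) = T^(3/2)
d = 4 (d = -4*(-1) + 0*(-⅙) = 4 + 0 = 4)
D(A, s) = 6 (D(A, s) = (-3 + 4)*6 = 1*6 = 6)
(D(561, B(-4)) - 301997) + (-126262 + 73908) = (6 - 301997) + (-126262 + 73908) = -301991 - 52354 = -354345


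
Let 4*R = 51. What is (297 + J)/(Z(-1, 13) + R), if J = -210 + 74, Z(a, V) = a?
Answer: 644/47 ≈ 13.702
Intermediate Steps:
R = 51/4 (R = (¼)*51 = 51/4 ≈ 12.750)
J = -136
(297 + J)/(Z(-1, 13) + R) = (297 - 136)/(-1 + 51/4) = 161/(47/4) = 161*(4/47) = 644/47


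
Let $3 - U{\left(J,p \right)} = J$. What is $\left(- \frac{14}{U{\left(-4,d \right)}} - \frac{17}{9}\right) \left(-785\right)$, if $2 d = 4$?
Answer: $\frac{27475}{9} \approx 3052.8$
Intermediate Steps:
$d = 2$ ($d = \frac{1}{2} \cdot 4 = 2$)
$U{\left(J,p \right)} = 3 - J$
$\left(- \frac{14}{U{\left(-4,d \right)}} - \frac{17}{9}\right) \left(-785\right) = \left(- \frac{14}{3 - -4} - \frac{17}{9}\right) \left(-785\right) = \left(- \frac{14}{3 + 4} - \frac{17}{9}\right) \left(-785\right) = \left(- \frac{14}{7} - \frac{17}{9}\right) \left(-785\right) = \left(\left(-14\right) \frac{1}{7} - \frac{17}{9}\right) \left(-785\right) = \left(-2 - \frac{17}{9}\right) \left(-785\right) = \left(- \frac{35}{9}\right) \left(-785\right) = \frac{27475}{9}$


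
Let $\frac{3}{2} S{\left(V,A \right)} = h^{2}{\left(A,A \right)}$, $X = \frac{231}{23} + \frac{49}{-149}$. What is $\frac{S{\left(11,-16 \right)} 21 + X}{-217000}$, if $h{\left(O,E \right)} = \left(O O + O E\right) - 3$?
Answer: $- \frac{177574593}{10623700} \approx -16.715$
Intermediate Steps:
$h{\left(O,E \right)} = -3 + O^{2} + E O$ ($h{\left(O,E \right)} = \left(O^{2} + E O\right) - 3 = -3 + O^{2} + E O$)
$X = \frac{33292}{3427}$ ($X = 231 \cdot \frac{1}{23} + 49 \left(- \frac{1}{149}\right) = \frac{231}{23} - \frac{49}{149} = \frac{33292}{3427} \approx 9.7146$)
$S{\left(V,A \right)} = \frac{2 \left(-3 + 2 A^{2}\right)^{2}}{3}$ ($S{\left(V,A \right)} = \frac{2 \left(-3 + A^{2} + A A\right)^{2}}{3} = \frac{2 \left(-3 + A^{2} + A^{2}\right)^{2}}{3} = \frac{2 \left(-3 + 2 A^{2}\right)^{2}}{3}$)
$\frac{S{\left(11,-16 \right)} 21 + X}{-217000} = \frac{\frac{2 \left(-3 + 2 \left(-16\right)^{2}\right)^{2}}{3} \cdot 21 + \frac{33292}{3427}}{-217000} = \left(\frac{2 \left(-3 + 2 \cdot 256\right)^{2}}{3} \cdot 21 + \frac{33292}{3427}\right) \left(- \frac{1}{217000}\right) = \left(\frac{2 \left(-3 + 512\right)^{2}}{3} \cdot 21 + \frac{33292}{3427}\right) \left(- \frac{1}{217000}\right) = \left(\frac{2 \cdot 509^{2}}{3} \cdot 21 + \frac{33292}{3427}\right) \left(- \frac{1}{217000}\right) = \left(\frac{2}{3} \cdot 259081 \cdot 21 + \frac{33292}{3427}\right) \left(- \frac{1}{217000}\right) = \left(\frac{518162}{3} \cdot 21 + \frac{33292}{3427}\right) \left(- \frac{1}{217000}\right) = \left(3627134 + \frac{33292}{3427}\right) \left(- \frac{1}{217000}\right) = \frac{12430221510}{3427} \left(- \frac{1}{217000}\right) = - \frac{177574593}{10623700}$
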